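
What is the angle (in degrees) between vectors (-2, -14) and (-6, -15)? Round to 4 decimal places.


dot = -2*-6 + -14*-15 = 222
|u| = 14.1421, |v| = 16.1555
cos(angle) = 0.9717
angle = 13.6713 degrees

13.6713 degrees


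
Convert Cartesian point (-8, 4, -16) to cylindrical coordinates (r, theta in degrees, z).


r = sqrt((-8)^2 + 4^2) = 8.9443
theta = atan2(4, -8) = 153.4349 deg
z = -16

r = 8.9443, theta = 153.4349 deg, z = -16


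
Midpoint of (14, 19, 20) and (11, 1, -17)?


Midpoint = ((14+11)/2, (19+1)/2, (20+-17)/2) = (12.5, 10, 1.5)

(12.5, 10, 1.5)


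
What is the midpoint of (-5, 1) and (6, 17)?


Midpoint = ((-5+6)/2, (1+17)/2) = (0.5, 9)

(0.5, 9)


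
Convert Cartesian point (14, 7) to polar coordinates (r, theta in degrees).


r = sqrt(14^2 + 7^2) = 15.6525
theta = atan2(7, 14) = 26.5651 degrees

r = 15.6525, theta = 26.5651 degrees


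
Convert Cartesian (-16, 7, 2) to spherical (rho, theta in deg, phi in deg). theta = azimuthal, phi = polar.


rho = sqrt((-16)^2 + 7^2 + 2^2) = 17.5784
theta = atan2(7, -16) = 156.3706 deg
phi = acos(2/17.5784) = 83.467 deg

rho = 17.5784, theta = 156.3706 deg, phi = 83.467 deg


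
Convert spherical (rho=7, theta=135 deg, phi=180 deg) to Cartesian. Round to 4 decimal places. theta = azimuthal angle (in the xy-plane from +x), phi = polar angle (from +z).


x = 7 * sin(180) * cos(135) = 0
y = 7 * sin(180) * sin(135) = 0
z = 7 * cos(180) = -7

(0, 0, -7)


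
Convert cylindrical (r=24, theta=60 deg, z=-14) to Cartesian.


x = 24 * cos(60) = 12
y = 24 * sin(60) = 20.7846
z = -14

(12, 20.7846, -14)


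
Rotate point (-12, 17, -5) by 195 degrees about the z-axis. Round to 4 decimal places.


x' = -12*cos(195) - 17*sin(195) = 15.991
y' = -12*sin(195) + 17*cos(195) = -13.3149
z' = -5

(15.991, -13.3149, -5)


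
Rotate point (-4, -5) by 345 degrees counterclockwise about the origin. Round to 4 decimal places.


x' = -4*cos(345) - -5*sin(345) = -5.1578
y' = -4*sin(345) + -5*cos(345) = -3.7944

(-5.1578, -3.7944)


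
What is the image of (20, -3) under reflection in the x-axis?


Reflection across x-axis: (x, y) -> (x, -y)
(20, -3) -> (20, 3)

(20, 3)


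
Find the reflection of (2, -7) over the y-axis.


Reflection across y-axis: (x, y) -> (-x, y)
(2, -7) -> (-2, -7)

(-2, -7)


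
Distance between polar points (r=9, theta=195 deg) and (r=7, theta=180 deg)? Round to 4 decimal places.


d = sqrt(r1^2 + r2^2 - 2*r1*r2*cos(t2-t1))
d = sqrt(9^2 + 7^2 - 2*9*7*cos(180-195)) = 2.8798

2.8798


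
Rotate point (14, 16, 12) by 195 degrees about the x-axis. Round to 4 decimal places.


x' = 14
y' = 16*cos(195) - 12*sin(195) = -12.349
z' = 16*sin(195) + 12*cos(195) = -15.7322

(14, -12.349, -15.7322)


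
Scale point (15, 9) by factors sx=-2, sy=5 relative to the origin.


Scaling: (x*sx, y*sy) = (15*-2, 9*5) = (-30, 45)

(-30, 45)


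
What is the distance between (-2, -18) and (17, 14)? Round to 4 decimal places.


d = sqrt((17--2)^2 + (14--18)^2) = 37.2156

37.2156


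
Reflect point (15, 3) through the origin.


Reflection through origin: (x, y) -> (-x, -y)
(15, 3) -> (-15, -3)

(-15, -3)


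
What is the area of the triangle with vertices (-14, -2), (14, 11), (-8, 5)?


Area = |x1(y2-y3) + x2(y3-y1) + x3(y1-y2)| / 2
= |-14*(11-5) + 14*(5--2) + -8*(-2-11)| / 2
= 59

59


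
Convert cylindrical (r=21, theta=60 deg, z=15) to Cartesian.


x = 21 * cos(60) = 10.5
y = 21 * sin(60) = 18.1865
z = 15

(10.5, 18.1865, 15)


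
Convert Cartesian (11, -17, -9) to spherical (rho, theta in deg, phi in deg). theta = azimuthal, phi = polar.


rho = sqrt(11^2 + (-17)^2 + (-9)^2) = 22.1585
theta = atan2(-17, 11) = 302.9052 deg
phi = acos(-9/22.1585) = 113.9641 deg

rho = 22.1585, theta = 302.9052 deg, phi = 113.9641 deg


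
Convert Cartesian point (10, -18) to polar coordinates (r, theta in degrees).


r = sqrt(10^2 + (-18)^2) = 20.5913
theta = atan2(-18, 10) = 299.0546 degrees

r = 20.5913, theta = 299.0546 degrees


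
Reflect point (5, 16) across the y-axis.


Reflection across y-axis: (x, y) -> (-x, y)
(5, 16) -> (-5, 16)

(-5, 16)


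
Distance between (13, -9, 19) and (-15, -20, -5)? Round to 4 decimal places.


d = sqrt((-15-13)^2 + (-20--9)^2 + (-5-19)^2) = 38.4838

38.4838


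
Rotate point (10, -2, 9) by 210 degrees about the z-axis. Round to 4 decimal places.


x' = 10*cos(210) - -2*sin(210) = -9.6603
y' = 10*sin(210) + -2*cos(210) = -3.2679
z' = 9

(-9.6603, -3.2679, 9)


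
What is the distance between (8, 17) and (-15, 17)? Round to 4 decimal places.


d = sqrt((-15-8)^2 + (17-17)^2) = 23

23


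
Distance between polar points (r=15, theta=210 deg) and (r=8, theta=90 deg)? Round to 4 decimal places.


d = sqrt(r1^2 + r2^2 - 2*r1*r2*cos(t2-t1))
d = sqrt(15^2 + 8^2 - 2*15*8*cos(90-210)) = 20.2237

20.2237


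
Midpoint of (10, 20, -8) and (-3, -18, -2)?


Midpoint = ((10+-3)/2, (20+-18)/2, (-8+-2)/2) = (3.5, 1, -5)

(3.5, 1, -5)


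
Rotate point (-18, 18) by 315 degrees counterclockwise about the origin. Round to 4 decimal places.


x' = -18*cos(315) - 18*sin(315) = 0
y' = -18*sin(315) + 18*cos(315) = 25.4558

(0, 25.4558)


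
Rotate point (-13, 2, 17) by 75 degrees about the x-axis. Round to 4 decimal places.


x' = -13
y' = 2*cos(75) - 17*sin(75) = -15.9031
z' = 2*sin(75) + 17*cos(75) = 6.3318

(-13, -15.9031, 6.3318)


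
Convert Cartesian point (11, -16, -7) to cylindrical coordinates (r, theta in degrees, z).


r = sqrt(11^2 + (-16)^2) = 19.4165
theta = atan2(-16, 11) = 304.5085 deg
z = -7

r = 19.4165, theta = 304.5085 deg, z = -7


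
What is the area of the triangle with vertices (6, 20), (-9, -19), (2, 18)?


Area = |x1(y2-y3) + x2(y3-y1) + x3(y1-y2)| / 2
= |6*(-19-18) + -9*(18-20) + 2*(20--19)| / 2
= 63

63


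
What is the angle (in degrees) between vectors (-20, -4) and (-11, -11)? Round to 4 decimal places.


dot = -20*-11 + -4*-11 = 264
|u| = 20.3961, |v| = 15.5563
cos(angle) = 0.8321
angle = 33.6901 degrees

33.6901 degrees


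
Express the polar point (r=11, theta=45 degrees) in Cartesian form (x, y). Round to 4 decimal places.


x = 11 * cos(45) = 7.7782
y = 11 * sin(45) = 7.7782

(7.7782, 7.7782)


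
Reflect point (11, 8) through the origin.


Reflection through origin: (x, y) -> (-x, -y)
(11, 8) -> (-11, -8)

(-11, -8)


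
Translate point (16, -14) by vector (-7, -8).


Translation: (x+dx, y+dy) = (16+-7, -14+-8) = (9, -22)

(9, -22)


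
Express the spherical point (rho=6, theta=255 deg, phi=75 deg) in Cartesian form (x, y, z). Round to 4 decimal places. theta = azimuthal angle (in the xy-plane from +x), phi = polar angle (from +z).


x = 6 * sin(75) * cos(255) = -1.5
y = 6 * sin(75) * sin(255) = -5.5981
z = 6 * cos(75) = 1.5529

(-1.5, -5.5981, 1.5529)


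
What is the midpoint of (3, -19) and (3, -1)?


Midpoint = ((3+3)/2, (-19+-1)/2) = (3, -10)

(3, -10)


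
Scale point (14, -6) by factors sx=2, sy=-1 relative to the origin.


Scaling: (x*sx, y*sy) = (14*2, -6*-1) = (28, 6)

(28, 6)


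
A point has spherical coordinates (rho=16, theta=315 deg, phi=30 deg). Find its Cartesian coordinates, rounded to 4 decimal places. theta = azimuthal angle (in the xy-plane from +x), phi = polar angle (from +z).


x = 16 * sin(30) * cos(315) = 5.6569
y = 16 * sin(30) * sin(315) = -5.6569
z = 16 * cos(30) = 13.8564

(5.6569, -5.6569, 13.8564)


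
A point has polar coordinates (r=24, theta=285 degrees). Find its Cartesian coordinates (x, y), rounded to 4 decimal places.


x = 24 * cos(285) = 6.2117
y = 24 * sin(285) = -23.1822

(6.2117, -23.1822)


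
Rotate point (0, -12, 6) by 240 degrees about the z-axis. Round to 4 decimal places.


x' = 0*cos(240) - -12*sin(240) = -10.3923
y' = 0*sin(240) + -12*cos(240) = 6
z' = 6

(-10.3923, 6, 6)


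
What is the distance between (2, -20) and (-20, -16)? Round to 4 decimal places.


d = sqrt((-20-2)^2 + (-16--20)^2) = 22.3607

22.3607


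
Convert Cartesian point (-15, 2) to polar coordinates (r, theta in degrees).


r = sqrt((-15)^2 + 2^2) = 15.1327
theta = atan2(2, -15) = 172.4054 degrees

r = 15.1327, theta = 172.4054 degrees


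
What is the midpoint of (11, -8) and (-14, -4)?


Midpoint = ((11+-14)/2, (-8+-4)/2) = (-1.5, -6)

(-1.5, -6)


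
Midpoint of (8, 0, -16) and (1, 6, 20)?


Midpoint = ((8+1)/2, (0+6)/2, (-16+20)/2) = (4.5, 3, 2)

(4.5, 3, 2)


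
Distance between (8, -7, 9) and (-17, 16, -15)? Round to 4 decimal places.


d = sqrt((-17-8)^2 + (16--7)^2 + (-15-9)^2) = 41.5933

41.5933


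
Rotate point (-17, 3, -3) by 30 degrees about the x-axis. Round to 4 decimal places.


x' = -17
y' = 3*cos(30) - -3*sin(30) = 4.0981
z' = 3*sin(30) + -3*cos(30) = -1.0981

(-17, 4.0981, -1.0981)


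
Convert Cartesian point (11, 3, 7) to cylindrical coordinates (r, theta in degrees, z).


r = sqrt(11^2 + 3^2) = 11.4018
theta = atan2(3, 11) = 15.2551 deg
z = 7

r = 11.4018, theta = 15.2551 deg, z = 7


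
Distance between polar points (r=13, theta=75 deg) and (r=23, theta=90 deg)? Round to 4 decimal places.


d = sqrt(r1^2 + r2^2 - 2*r1*r2*cos(t2-t1))
d = sqrt(13^2 + 23^2 - 2*13*23*cos(90-75)) = 10.9716

10.9716


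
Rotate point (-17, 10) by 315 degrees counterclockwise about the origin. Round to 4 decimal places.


x' = -17*cos(315) - 10*sin(315) = -4.9497
y' = -17*sin(315) + 10*cos(315) = 19.0919

(-4.9497, 19.0919)


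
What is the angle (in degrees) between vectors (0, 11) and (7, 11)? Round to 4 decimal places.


dot = 0*7 + 11*11 = 121
|u| = 11, |v| = 13.0384
cos(angle) = 0.8437
angle = 32.4712 degrees

32.4712 degrees


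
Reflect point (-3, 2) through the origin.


Reflection through origin: (x, y) -> (-x, -y)
(-3, 2) -> (3, -2)

(3, -2)


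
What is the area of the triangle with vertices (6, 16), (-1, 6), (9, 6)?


Area = |x1(y2-y3) + x2(y3-y1) + x3(y1-y2)| / 2
= |6*(6-6) + -1*(6-16) + 9*(16-6)| / 2
= 50

50


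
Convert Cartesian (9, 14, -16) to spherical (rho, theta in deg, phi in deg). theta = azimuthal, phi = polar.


rho = sqrt(9^2 + 14^2 + (-16)^2) = 23.0868
theta = atan2(14, 9) = 57.2648 deg
phi = acos(-16/23.0868) = 133.871 deg

rho = 23.0868, theta = 57.2648 deg, phi = 133.871 deg


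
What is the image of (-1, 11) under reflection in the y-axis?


Reflection across y-axis: (x, y) -> (-x, y)
(-1, 11) -> (1, 11)

(1, 11)


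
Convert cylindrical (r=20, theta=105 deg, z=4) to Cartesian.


x = 20 * cos(105) = -5.1764
y = 20 * sin(105) = 19.3185
z = 4

(-5.1764, 19.3185, 4)


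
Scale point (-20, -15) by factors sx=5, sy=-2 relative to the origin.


Scaling: (x*sx, y*sy) = (-20*5, -15*-2) = (-100, 30)

(-100, 30)


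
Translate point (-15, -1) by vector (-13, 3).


Translation: (x+dx, y+dy) = (-15+-13, -1+3) = (-28, 2)

(-28, 2)


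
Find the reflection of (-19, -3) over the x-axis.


Reflection across x-axis: (x, y) -> (x, -y)
(-19, -3) -> (-19, 3)

(-19, 3)


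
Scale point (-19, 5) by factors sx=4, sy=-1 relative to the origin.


Scaling: (x*sx, y*sy) = (-19*4, 5*-1) = (-76, -5)

(-76, -5)


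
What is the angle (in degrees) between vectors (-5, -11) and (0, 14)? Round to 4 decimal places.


dot = -5*0 + -11*14 = -154
|u| = 12.083, |v| = 14
cos(angle) = -0.9104
angle = 155.556 degrees

155.556 degrees


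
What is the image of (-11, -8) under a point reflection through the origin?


Reflection through origin: (x, y) -> (-x, -y)
(-11, -8) -> (11, 8)

(11, 8)


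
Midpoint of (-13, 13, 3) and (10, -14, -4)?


Midpoint = ((-13+10)/2, (13+-14)/2, (3+-4)/2) = (-1.5, -0.5, -0.5)

(-1.5, -0.5, -0.5)


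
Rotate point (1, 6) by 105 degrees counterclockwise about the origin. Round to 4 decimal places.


x' = 1*cos(105) - 6*sin(105) = -6.0544
y' = 1*sin(105) + 6*cos(105) = -0.587

(-6.0544, -0.587)


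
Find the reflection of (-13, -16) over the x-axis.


Reflection across x-axis: (x, y) -> (x, -y)
(-13, -16) -> (-13, 16)

(-13, 16)


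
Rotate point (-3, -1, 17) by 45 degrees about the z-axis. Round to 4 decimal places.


x' = -3*cos(45) - -1*sin(45) = -1.4142
y' = -3*sin(45) + -1*cos(45) = -2.8284
z' = 17

(-1.4142, -2.8284, 17)


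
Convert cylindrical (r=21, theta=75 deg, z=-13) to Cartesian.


x = 21 * cos(75) = 5.4352
y = 21 * sin(75) = 20.2844
z = -13

(5.4352, 20.2844, -13)


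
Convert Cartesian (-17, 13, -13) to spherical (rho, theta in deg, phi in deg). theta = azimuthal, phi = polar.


rho = sqrt((-17)^2 + 13^2 + (-13)^2) = 25.04
theta = atan2(13, -17) = 142.5946 deg
phi = acos(-13/25.04) = 121.2766 deg

rho = 25.04, theta = 142.5946 deg, phi = 121.2766 deg


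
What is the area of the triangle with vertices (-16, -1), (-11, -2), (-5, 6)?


Area = |x1(y2-y3) + x2(y3-y1) + x3(y1-y2)| / 2
= |-16*(-2-6) + -11*(6--1) + -5*(-1--2)| / 2
= 23

23


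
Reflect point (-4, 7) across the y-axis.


Reflection across y-axis: (x, y) -> (-x, y)
(-4, 7) -> (4, 7)

(4, 7)


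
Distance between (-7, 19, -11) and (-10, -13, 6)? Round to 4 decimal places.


d = sqrt((-10--7)^2 + (-13-19)^2 + (6--11)^2) = 36.3593

36.3593


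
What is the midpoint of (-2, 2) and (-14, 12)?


Midpoint = ((-2+-14)/2, (2+12)/2) = (-8, 7)

(-8, 7)


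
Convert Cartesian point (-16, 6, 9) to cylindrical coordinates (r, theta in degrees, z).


r = sqrt((-16)^2 + 6^2) = 17.088
theta = atan2(6, -16) = 159.444 deg
z = 9

r = 17.088, theta = 159.444 deg, z = 9


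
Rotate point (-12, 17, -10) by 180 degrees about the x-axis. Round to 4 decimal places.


x' = -12
y' = 17*cos(180) - -10*sin(180) = -17
z' = 17*sin(180) + -10*cos(180) = 10

(-12, -17, 10)


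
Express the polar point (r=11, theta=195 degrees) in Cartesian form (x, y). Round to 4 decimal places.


x = 11 * cos(195) = -10.6252
y = 11 * sin(195) = -2.847

(-10.6252, -2.847)


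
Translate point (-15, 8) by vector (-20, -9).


Translation: (x+dx, y+dy) = (-15+-20, 8+-9) = (-35, -1)

(-35, -1)


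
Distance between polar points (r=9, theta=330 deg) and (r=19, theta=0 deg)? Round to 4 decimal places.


d = sqrt(r1^2 + r2^2 - 2*r1*r2*cos(t2-t1))
d = sqrt(9^2 + 19^2 - 2*9*19*cos(0-330)) = 12.0756

12.0756


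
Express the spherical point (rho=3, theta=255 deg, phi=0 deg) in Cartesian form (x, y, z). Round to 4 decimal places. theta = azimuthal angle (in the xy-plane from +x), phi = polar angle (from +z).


x = 3 * sin(0) * cos(255) = 0
y = 3 * sin(0) * sin(255) = 0
z = 3 * cos(0) = 3

(0, 0, 3)


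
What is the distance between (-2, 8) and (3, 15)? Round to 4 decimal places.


d = sqrt((3--2)^2 + (15-8)^2) = 8.6023

8.6023


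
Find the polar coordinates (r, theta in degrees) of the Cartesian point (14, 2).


r = sqrt(14^2 + 2^2) = 14.1421
theta = atan2(2, 14) = 8.1301 degrees

r = 14.1421, theta = 8.1301 degrees


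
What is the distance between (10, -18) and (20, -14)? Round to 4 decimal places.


d = sqrt((20-10)^2 + (-14--18)^2) = 10.7703

10.7703


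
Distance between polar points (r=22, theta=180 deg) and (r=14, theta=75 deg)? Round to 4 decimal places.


d = sqrt(r1^2 + r2^2 - 2*r1*r2*cos(t2-t1))
d = sqrt(22^2 + 14^2 - 2*22*14*cos(75-180)) = 28.973

28.973


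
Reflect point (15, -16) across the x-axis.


Reflection across x-axis: (x, y) -> (x, -y)
(15, -16) -> (15, 16)

(15, 16)


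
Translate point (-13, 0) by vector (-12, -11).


Translation: (x+dx, y+dy) = (-13+-12, 0+-11) = (-25, -11)

(-25, -11)


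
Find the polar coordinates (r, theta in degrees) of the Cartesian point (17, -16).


r = sqrt(17^2 + (-16)^2) = 23.3452
theta = atan2(-16, 17) = 316.7357 degrees

r = 23.3452, theta = 316.7357 degrees


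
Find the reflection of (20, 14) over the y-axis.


Reflection across y-axis: (x, y) -> (-x, y)
(20, 14) -> (-20, 14)

(-20, 14)


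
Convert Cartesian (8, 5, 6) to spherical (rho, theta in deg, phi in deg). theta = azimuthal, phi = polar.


rho = sqrt(8^2 + 5^2 + 6^2) = 11.1803
theta = atan2(5, 8) = 32.0054 deg
phi = acos(6/11.1803) = 57.5437 deg

rho = 11.1803, theta = 32.0054 deg, phi = 57.5437 deg


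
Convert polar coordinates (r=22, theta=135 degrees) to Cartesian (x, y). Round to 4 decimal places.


x = 22 * cos(135) = -15.5563
y = 22 * sin(135) = 15.5563

(-15.5563, 15.5563)


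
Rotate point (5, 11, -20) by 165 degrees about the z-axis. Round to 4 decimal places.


x' = 5*cos(165) - 11*sin(165) = -7.6766
y' = 5*sin(165) + 11*cos(165) = -9.3311
z' = -20

(-7.6766, -9.3311, -20)


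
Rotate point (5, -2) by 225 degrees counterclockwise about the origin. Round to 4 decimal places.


x' = 5*cos(225) - -2*sin(225) = -4.9497
y' = 5*sin(225) + -2*cos(225) = -2.1213

(-4.9497, -2.1213)


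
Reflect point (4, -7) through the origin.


Reflection through origin: (x, y) -> (-x, -y)
(4, -7) -> (-4, 7)

(-4, 7)


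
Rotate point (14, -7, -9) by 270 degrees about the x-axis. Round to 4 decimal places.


x' = 14
y' = -7*cos(270) - -9*sin(270) = -9
z' = -7*sin(270) + -9*cos(270) = 7

(14, -9, 7)


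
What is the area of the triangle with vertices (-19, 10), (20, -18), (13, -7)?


Area = |x1(y2-y3) + x2(y3-y1) + x3(y1-y2)| / 2
= |-19*(-18--7) + 20*(-7-10) + 13*(10--18)| / 2
= 116.5

116.5


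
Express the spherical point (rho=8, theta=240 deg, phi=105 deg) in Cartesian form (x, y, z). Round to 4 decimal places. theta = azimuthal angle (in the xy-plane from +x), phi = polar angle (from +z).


x = 8 * sin(105) * cos(240) = -3.8637
y = 8 * sin(105) * sin(240) = -6.6921
z = 8 * cos(105) = -2.0706

(-3.8637, -6.6921, -2.0706)


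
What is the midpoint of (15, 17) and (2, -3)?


Midpoint = ((15+2)/2, (17+-3)/2) = (8.5, 7)

(8.5, 7)


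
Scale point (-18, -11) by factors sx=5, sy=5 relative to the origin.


Scaling: (x*sx, y*sy) = (-18*5, -11*5) = (-90, -55)

(-90, -55)


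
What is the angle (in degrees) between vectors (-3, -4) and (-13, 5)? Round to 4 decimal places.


dot = -3*-13 + -4*5 = 19
|u| = 5, |v| = 13.9284
cos(angle) = 0.2728
angle = 74.1676 degrees

74.1676 degrees


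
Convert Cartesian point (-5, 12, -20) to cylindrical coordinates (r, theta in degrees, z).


r = sqrt((-5)^2 + 12^2) = 13
theta = atan2(12, -5) = 112.6199 deg
z = -20

r = 13, theta = 112.6199 deg, z = -20


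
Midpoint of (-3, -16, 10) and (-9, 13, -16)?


Midpoint = ((-3+-9)/2, (-16+13)/2, (10+-16)/2) = (-6, -1.5, -3)

(-6, -1.5, -3)


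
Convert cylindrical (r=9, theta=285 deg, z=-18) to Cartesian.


x = 9 * cos(285) = 2.3294
y = 9 * sin(285) = -8.6933
z = -18

(2.3294, -8.6933, -18)


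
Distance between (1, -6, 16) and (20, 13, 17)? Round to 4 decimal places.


d = sqrt((20-1)^2 + (13--6)^2 + (17-16)^2) = 26.8887

26.8887


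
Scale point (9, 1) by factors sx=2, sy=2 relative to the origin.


Scaling: (x*sx, y*sy) = (9*2, 1*2) = (18, 2)

(18, 2)


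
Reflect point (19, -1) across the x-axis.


Reflection across x-axis: (x, y) -> (x, -y)
(19, -1) -> (19, 1)

(19, 1)


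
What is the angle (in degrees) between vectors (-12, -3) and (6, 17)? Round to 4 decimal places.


dot = -12*6 + -3*17 = -123
|u| = 12.3693, |v| = 18.0278
cos(angle) = -0.5516
angle = 123.4763 degrees

123.4763 degrees


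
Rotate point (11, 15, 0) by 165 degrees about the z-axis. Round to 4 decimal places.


x' = 11*cos(165) - 15*sin(165) = -14.5075
y' = 11*sin(165) + 15*cos(165) = -11.6419
z' = 0

(-14.5075, -11.6419, 0)


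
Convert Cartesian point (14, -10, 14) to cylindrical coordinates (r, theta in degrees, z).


r = sqrt(14^2 + (-10)^2) = 17.2047
theta = atan2(-10, 14) = 324.4623 deg
z = 14

r = 17.2047, theta = 324.4623 deg, z = 14


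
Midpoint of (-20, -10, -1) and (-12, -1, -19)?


Midpoint = ((-20+-12)/2, (-10+-1)/2, (-1+-19)/2) = (-16, -5.5, -10)

(-16, -5.5, -10)


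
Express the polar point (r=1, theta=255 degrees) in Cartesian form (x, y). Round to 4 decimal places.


x = 1 * cos(255) = -0.2588
y = 1 * sin(255) = -0.9659

(-0.2588, -0.9659)


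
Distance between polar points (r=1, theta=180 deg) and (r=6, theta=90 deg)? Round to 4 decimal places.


d = sqrt(r1^2 + r2^2 - 2*r1*r2*cos(t2-t1))
d = sqrt(1^2 + 6^2 - 2*1*6*cos(90-180)) = 6.0828

6.0828


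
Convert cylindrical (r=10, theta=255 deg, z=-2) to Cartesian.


x = 10 * cos(255) = -2.5882
y = 10 * sin(255) = -9.6593
z = -2

(-2.5882, -9.6593, -2)


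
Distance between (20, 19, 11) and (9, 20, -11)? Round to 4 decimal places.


d = sqrt((9-20)^2 + (20-19)^2 + (-11-11)^2) = 24.6171

24.6171


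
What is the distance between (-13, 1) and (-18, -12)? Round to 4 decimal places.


d = sqrt((-18--13)^2 + (-12-1)^2) = 13.9284

13.9284


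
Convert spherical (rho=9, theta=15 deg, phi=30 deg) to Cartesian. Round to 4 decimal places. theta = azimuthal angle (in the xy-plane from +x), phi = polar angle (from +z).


x = 9 * sin(30) * cos(15) = 4.3467
y = 9 * sin(30) * sin(15) = 1.1647
z = 9 * cos(30) = 7.7942

(4.3467, 1.1647, 7.7942)


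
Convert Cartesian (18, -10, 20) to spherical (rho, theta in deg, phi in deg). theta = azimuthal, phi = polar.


rho = sqrt(18^2 + (-10)^2 + 20^2) = 28.7054
theta = atan2(-10, 18) = 330.9454 deg
phi = acos(20/28.7054) = 45.8345 deg

rho = 28.7054, theta = 330.9454 deg, phi = 45.8345 deg


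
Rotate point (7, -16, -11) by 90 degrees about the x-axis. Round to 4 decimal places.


x' = 7
y' = -16*cos(90) - -11*sin(90) = 11
z' = -16*sin(90) + -11*cos(90) = -16

(7, 11, -16)


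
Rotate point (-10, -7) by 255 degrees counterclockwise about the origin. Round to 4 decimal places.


x' = -10*cos(255) - -7*sin(255) = -4.1733
y' = -10*sin(255) + -7*cos(255) = 11.471

(-4.1733, 11.471)


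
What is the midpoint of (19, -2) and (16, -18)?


Midpoint = ((19+16)/2, (-2+-18)/2) = (17.5, -10)

(17.5, -10)


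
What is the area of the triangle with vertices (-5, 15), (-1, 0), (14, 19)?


Area = |x1(y2-y3) + x2(y3-y1) + x3(y1-y2)| / 2
= |-5*(0-19) + -1*(19-15) + 14*(15-0)| / 2
= 150.5

150.5


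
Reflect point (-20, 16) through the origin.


Reflection through origin: (x, y) -> (-x, -y)
(-20, 16) -> (20, -16)

(20, -16)


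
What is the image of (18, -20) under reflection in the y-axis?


Reflection across y-axis: (x, y) -> (-x, y)
(18, -20) -> (-18, -20)

(-18, -20)


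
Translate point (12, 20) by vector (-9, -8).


Translation: (x+dx, y+dy) = (12+-9, 20+-8) = (3, 12)

(3, 12)


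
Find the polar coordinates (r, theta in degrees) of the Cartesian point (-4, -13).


r = sqrt((-4)^2 + (-13)^2) = 13.6015
theta = atan2(-13, -4) = 252.8973 degrees

r = 13.6015, theta = 252.8973 degrees


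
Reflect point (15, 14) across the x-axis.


Reflection across x-axis: (x, y) -> (x, -y)
(15, 14) -> (15, -14)

(15, -14)


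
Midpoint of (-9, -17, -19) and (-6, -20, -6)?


Midpoint = ((-9+-6)/2, (-17+-20)/2, (-19+-6)/2) = (-7.5, -18.5, -12.5)

(-7.5, -18.5, -12.5)


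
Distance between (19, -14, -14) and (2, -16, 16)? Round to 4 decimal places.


d = sqrt((2-19)^2 + (-16--14)^2 + (16--14)^2) = 34.5398

34.5398


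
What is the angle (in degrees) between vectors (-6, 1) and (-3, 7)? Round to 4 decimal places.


dot = -6*-3 + 1*7 = 25
|u| = 6.0828, |v| = 7.6158
cos(angle) = 0.5397
angle = 57.3391 degrees

57.3391 degrees


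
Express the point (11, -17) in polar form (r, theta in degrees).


r = sqrt(11^2 + (-17)^2) = 20.2485
theta = atan2(-17, 11) = 302.9052 degrees

r = 20.2485, theta = 302.9052 degrees


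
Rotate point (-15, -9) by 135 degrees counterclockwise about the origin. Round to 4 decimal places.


x' = -15*cos(135) - -9*sin(135) = 16.9706
y' = -15*sin(135) + -9*cos(135) = -4.2426

(16.9706, -4.2426)


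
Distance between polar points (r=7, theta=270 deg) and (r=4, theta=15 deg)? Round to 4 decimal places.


d = sqrt(r1^2 + r2^2 - 2*r1*r2*cos(t2-t1))
d = sqrt(7^2 + 4^2 - 2*7*4*cos(15-270)) = 8.9159

8.9159


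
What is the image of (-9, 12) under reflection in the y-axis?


Reflection across y-axis: (x, y) -> (-x, y)
(-9, 12) -> (9, 12)

(9, 12)


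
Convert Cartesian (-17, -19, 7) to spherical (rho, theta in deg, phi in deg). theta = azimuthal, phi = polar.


rho = sqrt((-17)^2 + (-19)^2 + 7^2) = 26.4386
theta = atan2(-19, -17) = 228.1798 deg
phi = acos(7/26.4386) = 74.6471 deg

rho = 26.4386, theta = 228.1798 deg, phi = 74.6471 deg


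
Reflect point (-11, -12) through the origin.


Reflection through origin: (x, y) -> (-x, -y)
(-11, -12) -> (11, 12)

(11, 12)


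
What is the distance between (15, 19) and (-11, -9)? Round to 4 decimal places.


d = sqrt((-11-15)^2 + (-9-19)^2) = 38.2099

38.2099


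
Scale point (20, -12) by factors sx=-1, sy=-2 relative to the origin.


Scaling: (x*sx, y*sy) = (20*-1, -12*-2) = (-20, 24)

(-20, 24)


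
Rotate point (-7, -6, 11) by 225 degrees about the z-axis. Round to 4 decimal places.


x' = -7*cos(225) - -6*sin(225) = 0.7071
y' = -7*sin(225) + -6*cos(225) = 9.1924
z' = 11

(0.7071, 9.1924, 11)


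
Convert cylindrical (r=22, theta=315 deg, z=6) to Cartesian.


x = 22 * cos(315) = 15.5563
y = 22 * sin(315) = -15.5563
z = 6

(15.5563, -15.5563, 6)


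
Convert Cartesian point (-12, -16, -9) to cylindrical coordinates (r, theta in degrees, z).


r = sqrt((-12)^2 + (-16)^2) = 20
theta = atan2(-16, -12) = 233.1301 deg
z = -9

r = 20, theta = 233.1301 deg, z = -9


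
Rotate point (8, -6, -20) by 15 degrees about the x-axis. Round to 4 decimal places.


x' = 8
y' = -6*cos(15) - -20*sin(15) = -0.6192
z' = -6*sin(15) + -20*cos(15) = -20.8714

(8, -0.6192, -20.8714)


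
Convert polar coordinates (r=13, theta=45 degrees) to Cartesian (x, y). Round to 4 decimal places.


x = 13 * cos(45) = 9.1924
y = 13 * sin(45) = 9.1924

(9.1924, 9.1924)


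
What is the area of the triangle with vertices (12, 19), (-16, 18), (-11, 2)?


Area = |x1(y2-y3) + x2(y3-y1) + x3(y1-y2)| / 2
= |12*(18-2) + -16*(2-19) + -11*(19-18)| / 2
= 226.5

226.5


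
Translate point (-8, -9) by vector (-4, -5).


Translation: (x+dx, y+dy) = (-8+-4, -9+-5) = (-12, -14)

(-12, -14)


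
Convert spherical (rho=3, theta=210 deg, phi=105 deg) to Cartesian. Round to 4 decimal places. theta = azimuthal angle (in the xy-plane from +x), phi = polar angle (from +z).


x = 3 * sin(105) * cos(210) = -2.5095
y = 3 * sin(105) * sin(210) = -1.4489
z = 3 * cos(105) = -0.7765

(-2.5095, -1.4489, -0.7765)


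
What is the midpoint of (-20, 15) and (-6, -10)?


Midpoint = ((-20+-6)/2, (15+-10)/2) = (-13, 2.5)

(-13, 2.5)


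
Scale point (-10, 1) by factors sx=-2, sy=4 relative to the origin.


Scaling: (x*sx, y*sy) = (-10*-2, 1*4) = (20, 4)

(20, 4)


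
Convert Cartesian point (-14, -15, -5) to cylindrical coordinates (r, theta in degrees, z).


r = sqrt((-14)^2 + (-15)^2) = 20.5183
theta = atan2(-15, -14) = 226.9749 deg
z = -5

r = 20.5183, theta = 226.9749 deg, z = -5


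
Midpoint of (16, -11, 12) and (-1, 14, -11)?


Midpoint = ((16+-1)/2, (-11+14)/2, (12+-11)/2) = (7.5, 1.5, 0.5)

(7.5, 1.5, 0.5)


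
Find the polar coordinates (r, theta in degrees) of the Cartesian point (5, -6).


r = sqrt(5^2 + (-6)^2) = 7.8102
theta = atan2(-6, 5) = 309.8056 degrees

r = 7.8102, theta = 309.8056 degrees


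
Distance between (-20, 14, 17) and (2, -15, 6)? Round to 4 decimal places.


d = sqrt((2--20)^2 + (-15-14)^2 + (6-17)^2) = 38.0263

38.0263


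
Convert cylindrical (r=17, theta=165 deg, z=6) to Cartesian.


x = 17 * cos(165) = -16.4207
y = 17 * sin(165) = 4.3999
z = 6

(-16.4207, 4.3999, 6)


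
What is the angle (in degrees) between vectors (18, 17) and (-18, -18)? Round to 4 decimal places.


dot = 18*-18 + 17*-18 = -630
|u| = 24.7588, |v| = 25.4558
cos(angle) = -0.9996
angle = 178.3634 degrees

178.3634 degrees


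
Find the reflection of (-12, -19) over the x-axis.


Reflection across x-axis: (x, y) -> (x, -y)
(-12, -19) -> (-12, 19)

(-12, 19)


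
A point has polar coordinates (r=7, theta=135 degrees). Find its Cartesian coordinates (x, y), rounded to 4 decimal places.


x = 7 * cos(135) = -4.9497
y = 7 * sin(135) = 4.9497

(-4.9497, 4.9497)


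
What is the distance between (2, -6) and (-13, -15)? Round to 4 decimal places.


d = sqrt((-13-2)^2 + (-15--6)^2) = 17.4929

17.4929


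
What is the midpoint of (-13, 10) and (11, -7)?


Midpoint = ((-13+11)/2, (10+-7)/2) = (-1, 1.5)

(-1, 1.5)


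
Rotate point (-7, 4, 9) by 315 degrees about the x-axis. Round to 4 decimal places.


x' = -7
y' = 4*cos(315) - 9*sin(315) = 9.1924
z' = 4*sin(315) + 9*cos(315) = 3.5355

(-7, 9.1924, 3.5355)


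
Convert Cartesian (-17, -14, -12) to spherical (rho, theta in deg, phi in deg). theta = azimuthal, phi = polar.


rho = sqrt((-17)^2 + (-14)^2 + (-12)^2) = 25.0799
theta = atan2(-14, -17) = 219.4725 deg
phi = acos(-12/25.0799) = 118.5856 deg

rho = 25.0799, theta = 219.4725 deg, phi = 118.5856 deg


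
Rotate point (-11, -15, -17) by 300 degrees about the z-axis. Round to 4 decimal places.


x' = -11*cos(300) - -15*sin(300) = -18.4904
y' = -11*sin(300) + -15*cos(300) = 2.0263
z' = -17

(-18.4904, 2.0263, -17)


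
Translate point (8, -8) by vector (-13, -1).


Translation: (x+dx, y+dy) = (8+-13, -8+-1) = (-5, -9)

(-5, -9)


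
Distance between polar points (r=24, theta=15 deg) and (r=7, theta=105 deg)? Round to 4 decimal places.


d = sqrt(r1^2 + r2^2 - 2*r1*r2*cos(t2-t1))
d = sqrt(24^2 + 7^2 - 2*24*7*cos(105-15)) = 25

25


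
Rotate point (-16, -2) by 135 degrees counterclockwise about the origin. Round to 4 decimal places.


x' = -16*cos(135) - -2*sin(135) = 12.7279
y' = -16*sin(135) + -2*cos(135) = -9.8995

(12.7279, -9.8995)


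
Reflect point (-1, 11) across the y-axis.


Reflection across y-axis: (x, y) -> (-x, y)
(-1, 11) -> (1, 11)

(1, 11)


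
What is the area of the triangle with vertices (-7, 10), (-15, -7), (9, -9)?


Area = |x1(y2-y3) + x2(y3-y1) + x3(y1-y2)| / 2
= |-7*(-7--9) + -15*(-9-10) + 9*(10--7)| / 2
= 212

212


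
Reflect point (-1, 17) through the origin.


Reflection through origin: (x, y) -> (-x, -y)
(-1, 17) -> (1, -17)

(1, -17)


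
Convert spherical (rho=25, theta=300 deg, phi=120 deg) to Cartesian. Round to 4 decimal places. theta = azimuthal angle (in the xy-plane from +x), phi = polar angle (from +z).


x = 25 * sin(120) * cos(300) = 10.8253
y = 25 * sin(120) * sin(300) = -18.75
z = 25 * cos(120) = -12.5

(10.8253, -18.75, -12.5)


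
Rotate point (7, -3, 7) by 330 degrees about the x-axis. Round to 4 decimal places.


x' = 7
y' = -3*cos(330) - 7*sin(330) = 0.9019
z' = -3*sin(330) + 7*cos(330) = 7.5622

(7, 0.9019, 7.5622)


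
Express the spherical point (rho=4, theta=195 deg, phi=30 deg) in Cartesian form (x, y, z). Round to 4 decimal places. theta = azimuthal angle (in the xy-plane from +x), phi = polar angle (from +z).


x = 4 * sin(30) * cos(195) = -1.9319
y = 4 * sin(30) * sin(195) = -0.5176
z = 4 * cos(30) = 3.4641

(-1.9319, -0.5176, 3.4641)


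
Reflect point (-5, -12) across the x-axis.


Reflection across x-axis: (x, y) -> (x, -y)
(-5, -12) -> (-5, 12)

(-5, 12)


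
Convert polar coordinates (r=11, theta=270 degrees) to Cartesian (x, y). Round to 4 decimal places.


x = 11 * cos(270) = 0
y = 11 * sin(270) = -11

(0, -11)


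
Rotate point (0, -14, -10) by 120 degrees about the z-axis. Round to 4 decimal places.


x' = 0*cos(120) - -14*sin(120) = 12.1244
y' = 0*sin(120) + -14*cos(120) = 7
z' = -10

(12.1244, 7, -10)


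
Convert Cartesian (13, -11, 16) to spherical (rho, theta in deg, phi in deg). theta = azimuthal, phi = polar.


rho = sqrt(13^2 + (-11)^2 + 16^2) = 23.3666
theta = atan2(-11, 13) = 319.7636 deg
phi = acos(16/23.3666) = 46.7851 deg

rho = 23.3666, theta = 319.7636 deg, phi = 46.7851 deg


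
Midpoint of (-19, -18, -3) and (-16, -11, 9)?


Midpoint = ((-19+-16)/2, (-18+-11)/2, (-3+9)/2) = (-17.5, -14.5, 3)

(-17.5, -14.5, 3)


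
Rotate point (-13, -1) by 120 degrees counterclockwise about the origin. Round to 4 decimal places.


x' = -13*cos(120) - -1*sin(120) = 7.366
y' = -13*sin(120) + -1*cos(120) = -10.7583

(7.366, -10.7583)


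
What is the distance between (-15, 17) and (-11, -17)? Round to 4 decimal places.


d = sqrt((-11--15)^2 + (-17-17)^2) = 34.2345

34.2345


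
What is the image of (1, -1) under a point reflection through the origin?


Reflection through origin: (x, y) -> (-x, -y)
(1, -1) -> (-1, 1)

(-1, 1)


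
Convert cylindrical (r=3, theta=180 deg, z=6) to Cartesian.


x = 3 * cos(180) = -3
y = 3 * sin(180) = 0
z = 6

(-3, 0, 6)


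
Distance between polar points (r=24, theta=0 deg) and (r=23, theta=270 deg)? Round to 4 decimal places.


d = sqrt(r1^2 + r2^2 - 2*r1*r2*cos(t2-t1))
d = sqrt(24^2 + 23^2 - 2*24*23*cos(270-0)) = 33.2415

33.2415


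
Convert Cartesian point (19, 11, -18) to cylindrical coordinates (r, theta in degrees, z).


r = sqrt(19^2 + 11^2) = 21.9545
theta = atan2(11, 19) = 30.0686 deg
z = -18

r = 21.9545, theta = 30.0686 deg, z = -18


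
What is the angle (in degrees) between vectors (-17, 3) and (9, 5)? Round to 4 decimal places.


dot = -17*9 + 3*5 = -138
|u| = 17.2627, |v| = 10.2956
cos(angle) = -0.7765
angle = 140.9374 degrees

140.9374 degrees


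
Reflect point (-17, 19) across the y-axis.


Reflection across y-axis: (x, y) -> (-x, y)
(-17, 19) -> (17, 19)

(17, 19)


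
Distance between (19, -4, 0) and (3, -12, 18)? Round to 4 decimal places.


d = sqrt((3-19)^2 + (-12--4)^2 + (18-0)^2) = 25.3772

25.3772


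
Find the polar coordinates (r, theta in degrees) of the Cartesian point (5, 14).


r = sqrt(5^2 + 14^2) = 14.8661
theta = atan2(14, 5) = 70.3462 degrees

r = 14.8661, theta = 70.3462 degrees


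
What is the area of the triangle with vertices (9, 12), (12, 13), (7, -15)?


Area = |x1(y2-y3) + x2(y3-y1) + x3(y1-y2)| / 2
= |9*(13--15) + 12*(-15-12) + 7*(12-13)| / 2
= 39.5

39.5


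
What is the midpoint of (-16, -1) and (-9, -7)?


Midpoint = ((-16+-9)/2, (-1+-7)/2) = (-12.5, -4)

(-12.5, -4)


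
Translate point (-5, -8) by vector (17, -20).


Translation: (x+dx, y+dy) = (-5+17, -8+-20) = (12, -28)

(12, -28)


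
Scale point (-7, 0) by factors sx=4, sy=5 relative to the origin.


Scaling: (x*sx, y*sy) = (-7*4, 0*5) = (-28, 0)

(-28, 0)


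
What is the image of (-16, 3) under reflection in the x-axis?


Reflection across x-axis: (x, y) -> (x, -y)
(-16, 3) -> (-16, -3)

(-16, -3)


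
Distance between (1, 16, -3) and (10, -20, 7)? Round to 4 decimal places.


d = sqrt((10-1)^2 + (-20-16)^2 + (7--3)^2) = 38.4318

38.4318


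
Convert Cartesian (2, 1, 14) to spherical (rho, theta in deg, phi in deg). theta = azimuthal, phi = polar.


rho = sqrt(2^2 + 1^2 + 14^2) = 14.1774
theta = atan2(1, 2) = 26.5651 deg
phi = acos(14/14.1774) = 9.0746 deg

rho = 14.1774, theta = 26.5651 deg, phi = 9.0746 deg


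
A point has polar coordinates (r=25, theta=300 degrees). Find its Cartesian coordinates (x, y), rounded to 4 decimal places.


x = 25 * cos(300) = 12.5
y = 25 * sin(300) = -21.6506

(12.5, -21.6506)


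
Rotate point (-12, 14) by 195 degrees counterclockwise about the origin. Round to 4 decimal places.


x' = -12*cos(195) - 14*sin(195) = 15.2146
y' = -12*sin(195) + 14*cos(195) = -10.4171

(15.2146, -10.4171)


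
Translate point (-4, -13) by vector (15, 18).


Translation: (x+dx, y+dy) = (-4+15, -13+18) = (11, 5)

(11, 5)


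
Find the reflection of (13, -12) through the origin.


Reflection through origin: (x, y) -> (-x, -y)
(13, -12) -> (-13, 12)

(-13, 12)


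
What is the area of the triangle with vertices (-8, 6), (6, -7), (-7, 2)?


Area = |x1(y2-y3) + x2(y3-y1) + x3(y1-y2)| / 2
= |-8*(-7-2) + 6*(2-6) + -7*(6--7)| / 2
= 21.5

21.5


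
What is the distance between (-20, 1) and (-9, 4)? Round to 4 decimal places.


d = sqrt((-9--20)^2 + (4-1)^2) = 11.4018

11.4018


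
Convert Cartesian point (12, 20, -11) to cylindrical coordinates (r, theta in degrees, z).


r = sqrt(12^2 + 20^2) = 23.3238
theta = atan2(20, 12) = 59.0362 deg
z = -11

r = 23.3238, theta = 59.0362 deg, z = -11


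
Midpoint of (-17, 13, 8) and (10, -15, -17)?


Midpoint = ((-17+10)/2, (13+-15)/2, (8+-17)/2) = (-3.5, -1, -4.5)

(-3.5, -1, -4.5)


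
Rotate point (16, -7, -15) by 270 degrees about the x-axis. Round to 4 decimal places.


x' = 16
y' = -7*cos(270) - -15*sin(270) = -15
z' = -7*sin(270) + -15*cos(270) = 7

(16, -15, 7)


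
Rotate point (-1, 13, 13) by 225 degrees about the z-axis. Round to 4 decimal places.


x' = -1*cos(225) - 13*sin(225) = 9.8995
y' = -1*sin(225) + 13*cos(225) = -8.4853
z' = 13

(9.8995, -8.4853, 13)


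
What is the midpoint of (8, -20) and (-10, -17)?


Midpoint = ((8+-10)/2, (-20+-17)/2) = (-1, -18.5)

(-1, -18.5)


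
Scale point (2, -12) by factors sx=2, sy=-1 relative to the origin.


Scaling: (x*sx, y*sy) = (2*2, -12*-1) = (4, 12)

(4, 12)


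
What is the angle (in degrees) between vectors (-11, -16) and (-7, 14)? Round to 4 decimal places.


dot = -11*-7 + -16*14 = -147
|u| = 19.4165, |v| = 15.6525
cos(angle) = -0.4837
angle = 118.9264 degrees

118.9264 degrees


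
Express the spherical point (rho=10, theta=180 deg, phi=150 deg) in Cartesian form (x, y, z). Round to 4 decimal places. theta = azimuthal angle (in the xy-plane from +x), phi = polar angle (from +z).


x = 10 * sin(150) * cos(180) = -5
y = 10 * sin(150) * sin(180) = 0
z = 10 * cos(150) = -8.6603

(-5, 0, -8.6603)


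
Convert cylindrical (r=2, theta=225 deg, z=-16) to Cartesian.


x = 2 * cos(225) = -1.4142
y = 2 * sin(225) = -1.4142
z = -16

(-1.4142, -1.4142, -16)


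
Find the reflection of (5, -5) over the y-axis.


Reflection across y-axis: (x, y) -> (-x, y)
(5, -5) -> (-5, -5)

(-5, -5)


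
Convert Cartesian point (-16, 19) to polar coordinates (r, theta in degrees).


r = sqrt((-16)^2 + 19^2) = 24.8395
theta = atan2(19, -16) = 130.1009 degrees

r = 24.8395, theta = 130.1009 degrees


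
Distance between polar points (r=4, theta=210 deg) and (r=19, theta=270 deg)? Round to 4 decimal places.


d = sqrt(r1^2 + r2^2 - 2*r1*r2*cos(t2-t1))
d = sqrt(4^2 + 19^2 - 2*4*19*cos(270-210)) = 17.3494

17.3494


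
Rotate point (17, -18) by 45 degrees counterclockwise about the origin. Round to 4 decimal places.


x' = 17*cos(45) - -18*sin(45) = 24.7487
y' = 17*sin(45) + -18*cos(45) = -0.7071

(24.7487, -0.7071)


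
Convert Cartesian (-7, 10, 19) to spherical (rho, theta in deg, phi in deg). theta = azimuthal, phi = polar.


rho = sqrt((-7)^2 + 10^2 + 19^2) = 22.5832
theta = atan2(10, -7) = 124.992 deg
phi = acos(19/22.5832) = 32.7187 deg

rho = 22.5832, theta = 124.992 deg, phi = 32.7187 deg


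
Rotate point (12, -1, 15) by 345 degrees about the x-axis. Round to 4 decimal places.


x' = 12
y' = -1*cos(345) - 15*sin(345) = 2.9164
z' = -1*sin(345) + 15*cos(345) = 14.7477

(12, 2.9164, 14.7477)


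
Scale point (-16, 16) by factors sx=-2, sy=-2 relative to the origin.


Scaling: (x*sx, y*sy) = (-16*-2, 16*-2) = (32, -32)

(32, -32)


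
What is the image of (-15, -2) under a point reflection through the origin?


Reflection through origin: (x, y) -> (-x, -y)
(-15, -2) -> (15, 2)

(15, 2)


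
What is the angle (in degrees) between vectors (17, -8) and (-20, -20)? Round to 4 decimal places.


dot = 17*-20 + -8*-20 = -180
|u| = 18.7883, |v| = 28.2843
cos(angle) = -0.3387
angle = 109.7989 degrees

109.7989 degrees
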